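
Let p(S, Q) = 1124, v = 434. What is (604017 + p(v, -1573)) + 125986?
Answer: 731127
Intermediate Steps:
(604017 + p(v, -1573)) + 125986 = (604017 + 1124) + 125986 = 605141 + 125986 = 731127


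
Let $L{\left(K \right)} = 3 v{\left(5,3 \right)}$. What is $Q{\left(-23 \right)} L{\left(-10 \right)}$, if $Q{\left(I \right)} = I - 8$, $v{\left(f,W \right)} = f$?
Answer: $-465$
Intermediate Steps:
$Q{\left(I \right)} = -8 + I$
$L{\left(K \right)} = 15$ ($L{\left(K \right)} = 3 \cdot 5 = 15$)
$Q{\left(-23 \right)} L{\left(-10 \right)} = \left(-8 - 23\right) 15 = \left(-31\right) 15 = -465$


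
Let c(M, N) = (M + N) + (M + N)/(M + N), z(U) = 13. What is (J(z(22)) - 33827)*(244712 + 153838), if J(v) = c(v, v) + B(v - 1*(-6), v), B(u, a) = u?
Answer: -13463417550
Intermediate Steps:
c(M, N) = 1 + M + N (c(M, N) = (M + N) + 1 = 1 + M + N)
J(v) = 7 + 3*v (J(v) = (1 + v + v) + (v - 1*(-6)) = (1 + 2*v) + (v + 6) = (1 + 2*v) + (6 + v) = 7 + 3*v)
(J(z(22)) - 33827)*(244712 + 153838) = ((7 + 3*13) - 33827)*(244712 + 153838) = ((7 + 39) - 33827)*398550 = (46 - 33827)*398550 = -33781*398550 = -13463417550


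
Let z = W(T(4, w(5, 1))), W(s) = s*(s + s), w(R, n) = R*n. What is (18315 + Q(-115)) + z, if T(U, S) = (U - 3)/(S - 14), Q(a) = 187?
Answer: 1498664/81 ≈ 18502.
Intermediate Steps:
T(U, S) = (-3 + U)/(-14 + S)
W(s) = 2*s**2 (W(s) = s*(2*s) = 2*s**2)
z = 2/81 (z = 2*((-3 + 4)/(-14 + 5*1))**2 = 2*(1/(-14 + 5))**2 = 2*(1/(-9))**2 = 2*(-1/9*1)**2 = 2*(-1/9)**2 = 2*(1/81) = 2/81 ≈ 0.024691)
(18315 + Q(-115)) + z = (18315 + 187) + 2/81 = 18502 + 2/81 = 1498664/81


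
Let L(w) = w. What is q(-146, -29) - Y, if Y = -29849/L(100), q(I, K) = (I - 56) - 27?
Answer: 6949/100 ≈ 69.490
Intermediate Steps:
q(I, K) = -83 + I (q(I, K) = (-56 + I) - 27 = -83 + I)
Y = -29849/100 ≈ -298.49
q(-146, -29) - Y = (-83 - 146) - 1*(-29849/100) = -229 + 29849/100 = 6949/100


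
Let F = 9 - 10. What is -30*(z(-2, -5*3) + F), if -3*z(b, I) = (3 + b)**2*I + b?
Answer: -140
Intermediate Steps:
F = -1
z(b, I) = -b/3 - I*(3 + b)**2/3 (z(b, I) = -((3 + b)**2*I + b)/3 = -(I*(3 + b)**2 + b)/3 = -(b + I*(3 + b)**2)/3 = -b/3 - I*(3 + b)**2/3)
-30*(z(-2, -5*3) + F) = -30*((-1/3*(-2) - (-5*3)*(3 - 2)**2/3) - 1) = -30*((2/3 - 1/3*(-15)*1**2) - 1) = -30*((2/3 - 1/3*(-15)*1) - 1) = -30*((2/3 + 5) - 1) = -30*(17/3 - 1) = -30*14/3 = -140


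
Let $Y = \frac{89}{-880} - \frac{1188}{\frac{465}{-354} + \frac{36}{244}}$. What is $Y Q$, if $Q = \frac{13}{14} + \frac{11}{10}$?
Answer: $\frac{48566130923}{23500400} \approx 2066.6$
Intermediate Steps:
$Y = \frac{684030013}{671440}$ ($Y = 89 \left(- \frac{1}{880}\right) - \frac{1188}{465 \left(- \frac{1}{354}\right) + 36 \cdot \frac{1}{244}} = - \frac{89}{880} - \frac{1188}{- \frac{155}{118} + \frac{9}{61}} = - \frac{89}{880} - \frac{1188}{- \frac{8393}{7198}} = - \frac{89}{880} - - \frac{777384}{763} = - \frac{89}{880} + \frac{777384}{763} = \frac{684030013}{671440} \approx 1018.8$)
$Q = \frac{71}{35}$ ($Q = 13 \cdot \frac{1}{14} + 11 \cdot \frac{1}{10} = \frac{13}{14} + \frac{11}{10} = \frac{71}{35} \approx 2.0286$)
$Y Q = \frac{684030013}{671440} \cdot \frac{71}{35} = \frac{48566130923}{23500400}$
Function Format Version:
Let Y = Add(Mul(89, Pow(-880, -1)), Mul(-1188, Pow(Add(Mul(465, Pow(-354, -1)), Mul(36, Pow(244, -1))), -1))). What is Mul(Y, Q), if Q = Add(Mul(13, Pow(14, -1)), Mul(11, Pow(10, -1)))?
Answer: Rational(48566130923, 23500400) ≈ 2066.6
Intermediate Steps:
Y = Rational(684030013, 671440) (Y = Add(Mul(89, Rational(-1, 880)), Mul(-1188, Pow(Add(Mul(465, Rational(-1, 354)), Mul(36, Rational(1, 244))), -1))) = Add(Rational(-89, 880), Mul(-1188, Pow(Add(Rational(-155, 118), Rational(9, 61)), -1))) = Add(Rational(-89, 880), Mul(-1188, Pow(Rational(-8393, 7198), -1))) = Add(Rational(-89, 880), Mul(-1188, Rational(-7198, 8393))) = Add(Rational(-89, 880), Rational(777384, 763)) = Rational(684030013, 671440) ≈ 1018.8)
Q = Rational(71, 35) (Q = Add(Mul(13, Rational(1, 14)), Mul(11, Rational(1, 10))) = Add(Rational(13, 14), Rational(11, 10)) = Rational(71, 35) ≈ 2.0286)
Mul(Y, Q) = Mul(Rational(684030013, 671440), Rational(71, 35)) = Rational(48566130923, 23500400)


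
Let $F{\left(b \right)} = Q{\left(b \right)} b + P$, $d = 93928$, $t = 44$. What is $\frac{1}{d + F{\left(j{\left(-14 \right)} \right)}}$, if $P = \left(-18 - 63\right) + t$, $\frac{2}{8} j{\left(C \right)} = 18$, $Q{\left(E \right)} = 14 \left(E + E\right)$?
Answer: $\frac{1}{239043} \approx 4.1833 \cdot 10^{-6}$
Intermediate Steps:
$Q{\left(E \right)} = 28 E$ ($Q{\left(E \right)} = 14 \cdot 2 E = 28 E$)
$j{\left(C \right)} = 72$ ($j{\left(C \right)} = 4 \cdot 18 = 72$)
$P = -37$ ($P = \left(-18 - 63\right) + 44 = -81 + 44 = -37$)
$F{\left(b \right)} = -37 + 28 b^{2}$ ($F{\left(b \right)} = 28 b b - 37 = 28 b^{2} - 37 = -37 + 28 b^{2}$)
$\frac{1}{d + F{\left(j{\left(-14 \right)} \right)}} = \frac{1}{93928 - \left(37 - 28 \cdot 72^{2}\right)} = \frac{1}{93928 + \left(-37 + 28 \cdot 5184\right)} = \frac{1}{93928 + \left(-37 + 145152\right)} = \frac{1}{93928 + 145115} = \frac{1}{239043}$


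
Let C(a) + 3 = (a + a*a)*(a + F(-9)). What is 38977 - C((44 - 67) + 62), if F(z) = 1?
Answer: -23420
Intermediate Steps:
C(a) = -3 + (1 + a)*(a + a²) (C(a) = -3 + (a + a*a)*(a + 1) = -3 + (a + a²)*(1 + a) = -3 + (1 + a)*(a + a²))
38977 - C((44 - 67) + 62) = 38977 - (-3 + ((44 - 67) + 62) + ((44 - 67) + 62)³ + 2*((44 - 67) + 62)²) = 38977 - (-3 + (-23 + 62) + (-23 + 62)³ + 2*(-23 + 62)²) = 38977 - (-3 + 39 + 39³ + 2*39²) = 38977 - (-3 + 39 + 59319 + 2*1521) = 38977 - (-3 + 39 + 59319 + 3042) = 38977 - 1*62397 = 38977 - 62397 = -23420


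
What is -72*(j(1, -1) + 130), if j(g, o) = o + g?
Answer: -9360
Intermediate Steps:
j(g, o) = g + o
-72*(j(1, -1) + 130) = -72*((1 - 1) + 130) = -72*(0 + 130) = -72*130 = -9360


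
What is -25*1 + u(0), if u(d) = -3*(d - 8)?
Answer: -1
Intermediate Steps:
u(d) = 24 - 3*d (u(d) = -3*(-8 + d) = 24 - 3*d)
-25*1 + u(0) = -25*1 + (24 - 3*0) = -25 + (24 + 0) = -25 + 24 = -1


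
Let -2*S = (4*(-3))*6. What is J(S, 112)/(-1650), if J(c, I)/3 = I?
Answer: -56/275 ≈ -0.20364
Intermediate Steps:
S = 36 (S = -4*(-3)*6/2 = -(-6)*6 = -1/2*(-72) = 36)
J(c, I) = 3*I
J(S, 112)/(-1650) = (3*112)/(-1650) = 336*(-1/1650) = -56/275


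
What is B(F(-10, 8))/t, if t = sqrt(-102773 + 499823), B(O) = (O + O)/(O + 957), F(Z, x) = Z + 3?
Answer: -7*sqrt(15882)/37719750 ≈ -2.3387e-5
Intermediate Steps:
F(Z, x) = 3 + Z
B(O) = 2*O/(957 + O) (B(O) = (2*O)/(957 + O) = 2*O/(957 + O))
t = 5*sqrt(15882) (t = sqrt(397050) = 5*sqrt(15882) ≈ 630.12)
B(F(-10, 8))/t = (2*(3 - 10)/(957 + (3 - 10)))/((5*sqrt(15882))) = (2*(-7)/(957 - 7))*(sqrt(15882)/79410) = (2*(-7)/950)*(sqrt(15882)/79410) = (2*(-7)*(1/950))*(sqrt(15882)/79410) = -7*sqrt(15882)/37719750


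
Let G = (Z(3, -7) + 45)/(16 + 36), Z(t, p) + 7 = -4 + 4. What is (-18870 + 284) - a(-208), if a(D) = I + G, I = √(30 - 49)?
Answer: -483255/26 - I*√19 ≈ -18587.0 - 4.3589*I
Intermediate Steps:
Z(t, p) = -7 (Z(t, p) = -7 + (-4 + 4) = -7 + 0 = -7)
G = 19/26 (G = (-7 + 45)/(16 + 36) = 38/52 = 38*(1/52) = 19/26 ≈ 0.73077)
I = I*√19 (I = √(-19) = I*√19 ≈ 4.3589*I)
a(D) = 19/26 + I*√19 (a(D) = I*√19 + 19/26 = 19/26 + I*√19)
(-18870 + 284) - a(-208) = (-18870 + 284) - (19/26 + I*√19) = -18586 + (-19/26 - I*√19) = -483255/26 - I*√19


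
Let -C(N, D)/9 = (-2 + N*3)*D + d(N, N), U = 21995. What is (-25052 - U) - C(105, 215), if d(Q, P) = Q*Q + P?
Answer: 658778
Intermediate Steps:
d(Q, P) = P + Q² (d(Q, P) = Q² + P = P + Q²)
C(N, D) = -9*N - 9*N² - 9*D*(-2 + 3*N) (C(N, D) = -9*((-2 + N*3)*D + (N + N²)) = -9*((-2 + 3*N)*D + (N + N²)) = -9*(D*(-2 + 3*N) + (N + N²)) = -9*(N + N² + D*(-2 + 3*N)) = -9*N - 9*N² - 9*D*(-2 + 3*N))
(-25052 - U) - C(105, 215) = (-25052 - 1*21995) - (-9*105 - 9*105² + 18*215 - 27*215*105) = (-25052 - 21995) - (-945 - 9*11025 + 3870 - 609525) = -47047 - (-945 - 99225 + 3870 - 609525) = -47047 - 1*(-705825) = -47047 + 705825 = 658778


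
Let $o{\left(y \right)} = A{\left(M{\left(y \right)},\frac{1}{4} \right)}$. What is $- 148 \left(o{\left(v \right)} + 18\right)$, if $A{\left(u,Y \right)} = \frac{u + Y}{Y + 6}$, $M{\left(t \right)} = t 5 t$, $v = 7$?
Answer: $- \frac{211788}{25} \approx -8471.5$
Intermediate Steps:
$M{\left(t \right)} = 5 t^{2}$ ($M{\left(t \right)} = 5 t t = 5 t^{2}$)
$A{\left(u,Y \right)} = \frac{Y + u}{6 + Y}$
$o{\left(y \right)} = \frac{1}{25} + \frac{4 y^{2}}{5}$ ($o{\left(y \right)} = \frac{\frac{1}{4} + 5 y^{2}}{6 + \frac{1}{4}} = \frac{\frac{1}{4} + 5 y^{2}}{\frac{25}{4}} = \frac{4 \left(\frac{1}{4} + 5 y^{2}\right)}{25} = \frac{1}{25} + \frac{4 y^{2}}{5}$)
$- 148 \left(o{\left(v \right)} + 18\right) = - 148 \left(\left(\frac{1}{25} + \frac{4 \cdot 7^{2}}{5}\right) + 18\right) = - 148 \left(\left(\frac{1}{25} + \frac{4}{5} \cdot 49\right) + 18\right) = - 148 \left(\left(\frac{1}{25} + \frac{196}{5}\right) + 18\right) = - 148 \left(\frac{981}{25} + 18\right) = \left(-148\right) \frac{1431}{25} = - \frac{211788}{25}$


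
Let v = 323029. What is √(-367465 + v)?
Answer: 46*I*√21 ≈ 210.8*I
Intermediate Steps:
√(-367465 + v) = √(-367465 + 323029) = √(-44436) = 46*I*√21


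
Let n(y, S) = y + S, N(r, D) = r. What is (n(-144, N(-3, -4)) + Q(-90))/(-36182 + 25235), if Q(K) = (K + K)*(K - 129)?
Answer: -13091/3649 ≈ -3.5876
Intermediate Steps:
Q(K) = 2*K*(-129 + K) (Q(K) = (2*K)*(-129 + K) = 2*K*(-129 + K))
n(y, S) = S + y
(n(-144, N(-3, -4)) + Q(-90))/(-36182 + 25235) = ((-3 - 144) + 2*(-90)*(-129 - 90))/(-36182 + 25235) = (-147 + 2*(-90)*(-219))/(-10947) = (-147 + 39420)*(-1/10947) = 39273*(-1/10947) = -13091/3649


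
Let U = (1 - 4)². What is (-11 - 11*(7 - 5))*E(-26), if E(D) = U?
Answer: -297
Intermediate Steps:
U = 9 (U = (-3)² = 9)
E(D) = 9
(-11 - 11*(7 - 5))*E(-26) = (-11 - 11*(7 - 5))*9 = (-11 - 11*2)*9 = (-11 - 22)*9 = -33*9 = -297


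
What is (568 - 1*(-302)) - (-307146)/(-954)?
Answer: 87139/159 ≈ 548.04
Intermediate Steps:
(568 - 1*(-302)) - (-307146)/(-954) = (568 + 302) - (-307146)*(-1)/954 = 870 - 1442*71/318 = 870 - 51191/159 = 87139/159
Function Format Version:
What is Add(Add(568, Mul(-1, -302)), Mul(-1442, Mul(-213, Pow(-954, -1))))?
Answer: Rational(87139, 159) ≈ 548.04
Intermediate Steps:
Add(Add(568, Mul(-1, -302)), Mul(-1442, Mul(-213, Pow(-954, -1)))) = Add(Add(568, 302), Mul(-1442, Mul(-213, Rational(-1, 954)))) = Add(870, Mul(-1442, Rational(71, 318))) = Add(870, Rational(-51191, 159)) = Rational(87139, 159)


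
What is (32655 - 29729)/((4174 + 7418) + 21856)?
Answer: 1463/16724 ≈ 0.087479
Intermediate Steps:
(32655 - 29729)/((4174 + 7418) + 21856) = 2926/(11592 + 21856) = 2926/33448 = 2926*(1/33448) = 1463/16724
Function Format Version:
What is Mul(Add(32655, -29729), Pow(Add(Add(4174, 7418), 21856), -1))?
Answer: Rational(1463, 16724) ≈ 0.087479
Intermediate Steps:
Mul(Add(32655, -29729), Pow(Add(Add(4174, 7418), 21856), -1)) = Mul(2926, Pow(Add(11592, 21856), -1)) = Mul(2926, Pow(33448, -1)) = Mul(2926, Rational(1, 33448)) = Rational(1463, 16724)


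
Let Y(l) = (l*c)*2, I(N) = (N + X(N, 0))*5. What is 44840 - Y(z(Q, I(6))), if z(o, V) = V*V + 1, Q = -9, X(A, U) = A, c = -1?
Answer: 52042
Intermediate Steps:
I(N) = 10*N (I(N) = (N + N)*5 = (2*N)*5 = 10*N)
z(o, V) = 1 + V² (z(o, V) = V² + 1 = 1 + V²)
Y(l) = -2*l (Y(l) = (l*(-1))*2 = -l*2 = -2*l)
44840 - Y(z(Q, I(6))) = 44840 - (-2)*(1 + (10*6)²) = 44840 - (-2)*(1 + 60²) = 44840 - (-2)*(1 + 3600) = 44840 - (-2)*3601 = 44840 - 1*(-7202) = 44840 + 7202 = 52042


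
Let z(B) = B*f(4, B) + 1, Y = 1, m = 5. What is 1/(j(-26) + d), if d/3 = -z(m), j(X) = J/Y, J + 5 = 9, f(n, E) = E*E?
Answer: -1/374 ≈ -0.0026738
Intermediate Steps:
f(n, E) = E**2
J = 4 (J = -5 + 9 = 4)
j(X) = 4 (j(X) = 4/1 = 4*1 = 4)
z(B) = 1 + B**3 (z(B) = B*B**2 + 1 = B**3 + 1 = 1 + B**3)
d = -378 (d = 3*(-(1 + 5**3)) = 3*(-(1 + 125)) = 3*(-1*126) = 3*(-126) = -378)
1/(j(-26) + d) = 1/(4 - 378) = 1/(-374) = -1/374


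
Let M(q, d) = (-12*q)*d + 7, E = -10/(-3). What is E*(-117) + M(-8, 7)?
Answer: 289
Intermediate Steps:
E = 10/3 (E = -⅓*(-10) = 10/3 ≈ 3.3333)
M(q, d) = 7 - 12*d*q (M(q, d) = -12*d*q + 7 = 7 - 12*d*q)
E*(-117) + M(-8, 7) = (10/3)*(-117) + (7 - 12*7*(-8)) = -390 + (7 + 672) = -390 + 679 = 289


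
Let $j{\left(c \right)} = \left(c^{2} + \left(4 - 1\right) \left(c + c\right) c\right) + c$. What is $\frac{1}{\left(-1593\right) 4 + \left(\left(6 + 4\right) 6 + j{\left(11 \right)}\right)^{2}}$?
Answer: $\frac{1}{836352} \approx 1.1957 \cdot 10^{-6}$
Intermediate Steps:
$j{\left(c \right)} = c + 7 c^{2}$ ($j{\left(c \right)} = \left(c^{2} + 3 \cdot 2 c c\right) + c = \left(c^{2} + 6 c c\right) + c = \left(c^{2} + 6 c^{2}\right) + c = 7 c^{2} + c = c + 7 c^{2}$)
$\frac{1}{\left(-1593\right) 4 + \left(\left(6 + 4\right) 6 + j{\left(11 \right)}\right)^{2}} = \frac{1}{\left(-1593\right) 4 + \left(\left(6 + 4\right) 6 + 11 \left(1 + 7 \cdot 11\right)\right)^{2}} = \frac{1}{-6372 + \left(10 \cdot 6 + 11 \left(1 + 77\right)\right)^{2}} = \frac{1}{-6372 + \left(60 + 11 \cdot 78\right)^{2}} = \frac{1}{-6372 + \left(60 + 858\right)^{2}} = \frac{1}{-6372 + 918^{2}} = \frac{1}{-6372 + 842724} = \frac{1}{836352}$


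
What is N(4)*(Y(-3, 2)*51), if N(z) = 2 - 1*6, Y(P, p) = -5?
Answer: 1020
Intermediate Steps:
N(z) = -4 (N(z) = 2 - 6 = -4)
N(4)*(Y(-3, 2)*51) = -(-20)*51 = -4*(-255) = 1020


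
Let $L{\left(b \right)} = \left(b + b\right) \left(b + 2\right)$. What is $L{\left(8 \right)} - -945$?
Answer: $1105$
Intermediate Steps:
$L{\left(b \right)} = 2 b \left(2 + b\right)$
$L{\left(8 \right)} - -945 = 2 \cdot 8 \left(2 + 8\right) - -945 = 2 \cdot 8 \cdot 10 + 945 = 160 + 945 = 1105$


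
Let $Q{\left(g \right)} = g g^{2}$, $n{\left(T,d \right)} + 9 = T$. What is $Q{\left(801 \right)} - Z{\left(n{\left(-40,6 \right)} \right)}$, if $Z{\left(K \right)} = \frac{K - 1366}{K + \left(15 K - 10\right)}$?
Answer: $\frac{408054384979}{794} \approx 5.1392 \cdot 10^{8}$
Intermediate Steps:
$n{\left(T,d \right)} = -9 + T$
$Q{\left(g \right)} = g^{3}$
$Z{\left(K \right)} = \frac{-1366 + K}{-10 + 16 K}$ ($Z{\left(K \right)} = \frac{-1366 + K}{K + \left(-10 + 15 K\right)} = \frac{-1366 + K}{-10 + 16 K}$)
$Q{\left(801 \right)} - Z{\left(n{\left(-40,6 \right)} \right)} = 801^{3} - \frac{-1366 - 49}{2 \left(-5 + 8 \left(-9 - 40\right)\right)} = 513922401 - \frac{-1366 - 49}{2 \left(-5 + 8 \left(-49\right)\right)} = 513922401 - \frac{1}{2} \frac{1}{-5 - 392} \left(-1415\right) = 513922401 - \frac{1}{2} \frac{1}{-397} \left(-1415\right) = 513922401 - \frac{1}{2} \left(- \frac{1}{397}\right) \left(-1415\right) = 513922401 - \frac{1415}{794} = \frac{408054384979}{794}$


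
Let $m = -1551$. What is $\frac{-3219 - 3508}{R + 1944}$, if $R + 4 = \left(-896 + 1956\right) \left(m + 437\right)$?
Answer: $\frac{6727}{1178900} \approx 0.0057062$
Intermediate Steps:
$R = -1180844$ ($R = -4 + \left(-896 + 1956\right) \left(-1551 + 437\right) = -4 + 1060 \left(-1114\right) = -4 - 1180840 = -1180844$)
$\frac{-3219 - 3508}{R + 1944} = \frac{-3219 - 3508}{-1180844 + 1944} = - \frac{6727}{-1178900} = \left(-6727\right) \left(- \frac{1}{1178900}\right) = \frac{6727}{1178900}$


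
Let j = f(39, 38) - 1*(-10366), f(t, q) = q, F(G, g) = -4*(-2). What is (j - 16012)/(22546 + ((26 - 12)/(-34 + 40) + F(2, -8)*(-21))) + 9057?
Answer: 608079213/67141 ≈ 9056.8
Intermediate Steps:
F(G, g) = 8
j = 10404 (j = 38 - 1*(-10366) = 38 + 10366 = 10404)
(j - 16012)/(22546 + ((26 - 12)/(-34 + 40) + F(2, -8)*(-21))) + 9057 = (10404 - 16012)/(22546 + ((26 - 12)/(-34 + 40) + 8*(-21))) + 9057 = -5608/(22546 + (14/6 - 168)) + 9057 = -5608/(22546 + (14*(⅙) - 168)) + 9057 = -5608/(22546 + (7/3 - 168)) + 9057 = -5608/(22546 - 497/3) + 9057 = -5608/67141/3 + 9057 = -5608*3/67141 + 9057 = -16824/67141 + 9057 = 608079213/67141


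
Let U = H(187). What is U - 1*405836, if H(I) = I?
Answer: -405649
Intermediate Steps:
U = 187
U - 1*405836 = 187 - 1*405836 = 187 - 405836 = -405649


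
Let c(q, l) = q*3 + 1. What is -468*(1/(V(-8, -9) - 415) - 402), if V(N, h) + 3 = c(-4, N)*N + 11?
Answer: 60015852/319 ≈ 1.8814e+5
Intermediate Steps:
c(q, l) = 1 + 3*q (c(q, l) = 3*q + 1 = 1 + 3*q)
V(N, h) = 8 - 11*N (V(N, h) = -3 + ((1 + 3*(-4))*N + 11) = -3 + ((1 - 12)*N + 11) = -3 + (-11*N + 11) = -3 + (11 - 11*N) = 8 - 11*N)
-468*(1/(V(-8, -9) - 415) - 402) = -468*(1/((8 - 11*(-8)) - 415) - 402) = -468*(1/((8 + 88) - 415) - 402) = -468*(1/(96 - 415) - 402) = -468*(1/(-319) - 402) = -468*(-1/319 - 402) = -468*(-128239/319) = 60015852/319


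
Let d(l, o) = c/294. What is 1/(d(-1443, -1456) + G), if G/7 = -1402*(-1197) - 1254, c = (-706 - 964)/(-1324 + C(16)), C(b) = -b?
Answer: 39396/462453097847 ≈ 8.5189e-8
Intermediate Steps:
c = 167/134 (c = (-706 - 964)/(-1324 - 1*16) = -1670/(-1324 - 16) = -1670/(-1340) = -1670*(-1/1340) = 167/134 ≈ 1.2463)
d(l, o) = 167/39396 (d(l, o) = (167/134)/294 = (167/134)*(1/294) = 167/39396)
G = 11738580 (G = 7*(-1402*(-1197) - 1254) = 7*(1678194 - 1254) = 7*1676940 = 11738580)
1/(d(-1443, -1456) + G) = 1/(167/39396 + 11738580) = 1/(462453097847/39396) = 39396/462453097847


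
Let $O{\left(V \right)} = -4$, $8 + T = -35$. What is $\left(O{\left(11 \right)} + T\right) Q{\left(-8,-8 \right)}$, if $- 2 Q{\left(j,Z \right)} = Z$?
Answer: $-188$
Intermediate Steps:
$T = -43$ ($T = -8 - 35 = -43$)
$Q{\left(j,Z \right)} = - \frac{Z}{2}$
$\left(O{\left(11 \right)} + T\right) Q{\left(-8,-8 \right)} = \left(-4 - 43\right) \left(\left(- \frac{1}{2}\right) \left(-8\right)\right) = \left(-47\right) 4 = -188$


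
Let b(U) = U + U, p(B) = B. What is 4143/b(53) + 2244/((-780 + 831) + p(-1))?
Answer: 222507/2650 ≈ 83.965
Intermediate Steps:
b(U) = 2*U
4143/b(53) + 2244/((-780 + 831) + p(-1)) = 4143/((2*53)) + 2244/((-780 + 831) - 1) = 4143/106 + 2244/(51 - 1) = 4143*(1/106) + 2244/50 = 4143/106 + 2244*(1/50) = 4143/106 + 1122/25 = 222507/2650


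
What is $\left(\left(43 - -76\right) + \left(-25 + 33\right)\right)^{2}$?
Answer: $16129$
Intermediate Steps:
$\left(\left(43 - -76\right) + \left(-25 + 33\right)\right)^{2} = \left(\left(43 + 76\right) + 8\right)^{2} = \left(119 + 8\right)^{2} = 127^{2} = 16129$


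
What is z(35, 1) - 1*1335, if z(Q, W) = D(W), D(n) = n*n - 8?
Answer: -1342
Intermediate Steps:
D(n) = -8 + n**2 (D(n) = n**2 - 8 = -8 + n**2)
z(Q, W) = -8 + W**2
z(35, 1) - 1*1335 = (-8 + 1**2) - 1*1335 = (-8 + 1) - 1335 = -7 - 1335 = -1342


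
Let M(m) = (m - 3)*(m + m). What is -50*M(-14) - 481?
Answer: -24281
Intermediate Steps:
M(m) = 2*m*(-3 + m) (M(m) = (-3 + m)*(2*m) = 2*m*(-3 + m))
-50*M(-14) - 481 = -100*(-14)*(-3 - 14) - 481 = -100*(-14)*(-17) - 481 = -50*476 - 481 = -23800 - 481 = -24281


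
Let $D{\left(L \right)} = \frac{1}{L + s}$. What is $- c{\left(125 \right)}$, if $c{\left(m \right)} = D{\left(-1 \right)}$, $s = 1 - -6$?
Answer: $- \frac{1}{6} \approx -0.16667$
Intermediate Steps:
$s = 7$ ($s = 1 + 6 = 7$)
$D{\left(L \right)} = \frac{1}{7 + L}$ ($D{\left(L \right)} = \frac{1}{L + 7} = \frac{1}{7 + L}$)
$c{\left(m \right)} = \frac{1}{6}$ ($c{\left(m \right)} = \frac{1}{7 - 1} = \frac{1}{6}$)
$- c{\left(125 \right)} = \left(-1\right) \frac{1}{6} = - \frac{1}{6}$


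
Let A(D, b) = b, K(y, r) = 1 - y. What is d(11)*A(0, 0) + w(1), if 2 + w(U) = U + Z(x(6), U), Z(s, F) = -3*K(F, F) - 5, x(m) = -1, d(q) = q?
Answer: -6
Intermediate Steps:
Z(s, F) = -8 + 3*F (Z(s, F) = -3*(1 - F) - 5 = (-3 + 3*F) - 5 = -8 + 3*F)
w(U) = -10 + 4*U (w(U) = -2 + (U + (-8 + 3*U)) = -2 + (-8 + 4*U) = -10 + 4*U)
d(11)*A(0, 0) + w(1) = 11*0 + (-10 + 4*1) = 0 + (-10 + 4) = 0 - 6 = -6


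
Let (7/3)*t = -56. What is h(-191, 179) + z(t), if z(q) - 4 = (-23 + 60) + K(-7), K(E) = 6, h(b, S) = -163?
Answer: -116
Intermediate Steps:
t = -24 (t = (3/7)*(-56) = -24)
z(q) = 47 (z(q) = 4 + ((-23 + 60) + 6) = 4 + (37 + 6) = 4 + 43 = 47)
h(-191, 179) + z(t) = -163 + 47 = -116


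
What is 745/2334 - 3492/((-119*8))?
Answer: 553723/138873 ≈ 3.9873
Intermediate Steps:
745/2334 - 3492/((-119*8)) = 745*(1/2334) - 3492/(-952) = 745/2334 - 3492*(-1/952) = 745/2334 + 873/238 = 553723/138873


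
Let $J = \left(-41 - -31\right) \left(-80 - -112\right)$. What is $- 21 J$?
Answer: $6720$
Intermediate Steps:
$J = -320$ ($J = \left(-41 + 31\right) \left(-80 + 112\right) = \left(-10\right) 32 = -320$)
$- 21 J = \left(-21\right) \left(-320\right) = 6720$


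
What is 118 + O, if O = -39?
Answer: 79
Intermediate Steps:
118 + O = 118 - 39 = 79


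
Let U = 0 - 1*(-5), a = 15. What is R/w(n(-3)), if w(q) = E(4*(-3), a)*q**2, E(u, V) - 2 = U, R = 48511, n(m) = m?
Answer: 48511/63 ≈ 770.02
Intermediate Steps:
U = 5 (U = 0 + 5 = 5)
E(u, V) = 7 (E(u, V) = 2 + 5 = 7)
w(q) = 7*q**2
R/w(n(-3)) = 48511/((7*(-3)**2)) = 48511/((7*9)) = 48511/63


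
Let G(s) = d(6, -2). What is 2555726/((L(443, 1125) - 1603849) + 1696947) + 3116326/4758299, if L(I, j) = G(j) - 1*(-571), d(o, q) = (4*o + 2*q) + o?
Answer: 1778984662092/63689832115 ≈ 27.932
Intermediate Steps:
d(o, q) = 2*q + 5*o (d(o, q) = (2*q + 4*o) + o = 2*q + 5*o)
G(s) = 26 (G(s) = 2*(-2) + 5*6 = -4 + 30 = 26)
L(I, j) = 597 (L(I, j) = 26 - 1*(-571) = 26 + 571 = 597)
2555726/((L(443, 1125) - 1603849) + 1696947) + 3116326/4758299 = 2555726/((597 - 1603849) + 1696947) + 3116326/4758299 = 2555726/(-1603252 + 1696947) + 3116326*(1/4758299) = 2555726/93695 + 3116326/4758299 = 1778984662092/63689832115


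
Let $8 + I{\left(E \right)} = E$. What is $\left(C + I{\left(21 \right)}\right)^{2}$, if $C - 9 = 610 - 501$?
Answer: $17161$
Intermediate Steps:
$I{\left(E \right)} = -8 + E$
$C = 118$ ($C = 9 + \left(610 - 501\right) = 9 + 109 = 118$)
$\left(C + I{\left(21 \right)}\right)^{2} = \left(118 + \left(-8 + 21\right)\right)^{2} = \left(118 + 13\right)^{2} = 131^{2} = 17161$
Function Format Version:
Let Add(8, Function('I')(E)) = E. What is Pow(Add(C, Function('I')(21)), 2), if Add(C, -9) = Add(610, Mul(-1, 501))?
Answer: 17161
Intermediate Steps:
Function('I')(E) = Add(-8, E)
C = 118 (C = Add(9, Add(610, Mul(-1, 501))) = Add(9, Add(610, -501)) = Add(9, 109) = 118)
Pow(Add(C, Function('I')(21)), 2) = Pow(Add(118, Add(-8, 21)), 2) = Pow(Add(118, 13), 2) = Pow(131, 2) = 17161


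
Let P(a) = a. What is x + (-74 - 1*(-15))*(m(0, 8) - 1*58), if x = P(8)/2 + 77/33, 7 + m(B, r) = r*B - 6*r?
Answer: 20020/3 ≈ 6673.3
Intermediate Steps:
m(B, r) = -7 - 6*r + B*r (m(B, r) = -7 + (r*B - 6*r) = -7 + (B*r - 6*r) = -7 + (-6*r + B*r) = -7 - 6*r + B*r)
x = 19/3 (x = 8/2 + 77/33 = 8*(1/2) + 77*(1/33) = 4 + 7/3 = 19/3 ≈ 6.3333)
x + (-74 - 1*(-15))*(m(0, 8) - 1*58) = 19/3 + (-74 - 1*(-15))*((-7 - 6*8 + 0*8) - 1*58) = 19/3 + (-74 + 15)*((-7 - 48 + 0) - 58) = 19/3 - 59*(-55 - 58) = 19/3 - 59*(-113) = 19/3 + 6667 = 20020/3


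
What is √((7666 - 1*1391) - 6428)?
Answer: 3*I*√17 ≈ 12.369*I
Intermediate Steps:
√((7666 - 1*1391) - 6428) = √((7666 - 1391) - 6428) = √(6275 - 6428) = √(-153) = 3*I*√17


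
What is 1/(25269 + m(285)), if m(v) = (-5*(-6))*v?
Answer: 1/33819 ≈ 2.9569e-5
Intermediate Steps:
m(v) = 30*v
1/(25269 + m(285)) = 1/(25269 + 30*285) = 1/(25269 + 8550) = 1/33819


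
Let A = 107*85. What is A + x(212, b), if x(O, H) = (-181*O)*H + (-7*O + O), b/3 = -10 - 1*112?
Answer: 14051975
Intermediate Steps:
b = -366 (b = 3*(-10 - 1*112) = 3*(-10 - 112) = 3*(-122) = -366)
x(O, H) = -6*O - 181*H*O (x(O, H) = -181*H*O - 6*O = -6*O - 181*H*O)
A = 9095
A + x(212, b) = 9095 - 1*212*(6 + 181*(-366)) = 9095 - 1*212*(6 - 66246) = 9095 - 1*212*(-66240) = 9095 + 14042880 = 14051975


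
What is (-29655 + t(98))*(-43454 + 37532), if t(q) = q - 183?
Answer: 176120280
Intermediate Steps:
t(q) = -183 + q
(-29655 + t(98))*(-43454 + 37532) = (-29655 + (-183 + 98))*(-43454 + 37532) = (-29655 - 85)*(-5922) = -29740*(-5922) = 176120280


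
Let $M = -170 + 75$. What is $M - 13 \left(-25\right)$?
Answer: $230$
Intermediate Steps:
$M = -95$
$M - 13 \left(-25\right) = -95 - 13 \left(-25\right) = -95 - -325 = -95 + 325 = 230$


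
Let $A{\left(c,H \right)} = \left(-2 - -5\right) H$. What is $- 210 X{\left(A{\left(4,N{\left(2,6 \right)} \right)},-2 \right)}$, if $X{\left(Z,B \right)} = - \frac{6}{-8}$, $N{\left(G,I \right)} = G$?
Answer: $- \frac{315}{2} \approx -157.5$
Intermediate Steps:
$A{\left(c,H \right)} = 3 H$ ($A{\left(c,H \right)} = \left(-2 + 5\right) H = 3 H$)
$X{\left(Z,B \right)} = \frac{3}{4}$ ($X{\left(Z,B \right)} = \left(-6\right) \left(- \frac{1}{8}\right) = \frac{3}{4}$)
$- 210 X{\left(A{\left(4,N{\left(2,6 \right)} \right)},-2 \right)} = \left(-210\right) \frac{3}{4} = - \frac{315}{2}$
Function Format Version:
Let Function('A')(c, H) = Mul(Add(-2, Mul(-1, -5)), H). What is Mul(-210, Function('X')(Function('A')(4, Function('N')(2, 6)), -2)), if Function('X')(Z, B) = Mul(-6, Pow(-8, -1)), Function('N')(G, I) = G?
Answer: Rational(-315, 2) ≈ -157.50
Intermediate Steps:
Function('A')(c, H) = Mul(3, H) (Function('A')(c, H) = Mul(Add(-2, 5), H) = Mul(3, H))
Function('X')(Z, B) = Rational(3, 4) (Function('X')(Z, B) = Mul(-6, Rational(-1, 8)) = Rational(3, 4))
Mul(-210, Function('X')(Function('A')(4, Function('N')(2, 6)), -2)) = Mul(-210, Rational(3, 4)) = Rational(-315, 2)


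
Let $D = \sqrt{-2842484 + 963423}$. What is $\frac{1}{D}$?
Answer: $- \frac{i \sqrt{1879061}}{1879061} \approx - 0.00072951 i$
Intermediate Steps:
$D = i \sqrt{1879061}$ ($D = \sqrt{-1879061} = i \sqrt{1879061} \approx 1370.8 i$)
$\frac{1}{D} = \frac{1}{i \sqrt{1879061}} = - \frac{i \sqrt{1879061}}{1879061}$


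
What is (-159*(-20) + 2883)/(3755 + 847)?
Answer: 2021/1534 ≈ 1.3175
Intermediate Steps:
(-159*(-20) + 2883)/(3755 + 847) = (3180 + 2883)/4602 = 6063*(1/4602) = 2021/1534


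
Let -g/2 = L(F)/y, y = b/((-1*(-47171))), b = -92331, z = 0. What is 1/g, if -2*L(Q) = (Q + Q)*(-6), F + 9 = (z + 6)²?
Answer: 10259/1698156 ≈ 0.0060413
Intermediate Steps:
F = 27 (F = -9 + (0 + 6)² = -9 + 6² = -9 + 36 = 27)
L(Q) = 6*Q (L(Q) = -(Q + Q)*(-6)/2 = -2*Q*(-6)/2 = -(-6)*Q = 6*Q)
y = -92331/47171 (y = -92331/((-1*(-47171))) = -92331/47171 ≈ -1.9574)
g = 1698156/10259 (g = -2*6*27/(-92331/47171) = -324*(-47171)/92331 = -2*(-849078/10259) = 1698156/10259 ≈ 165.53)
1/g = 1/(1698156/10259) = 10259/1698156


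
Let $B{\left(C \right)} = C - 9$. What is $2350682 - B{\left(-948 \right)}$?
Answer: $2351639$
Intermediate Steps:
$B{\left(C \right)} = -9 + C$ ($B{\left(C \right)} = C - 9 = -9 + C$)
$2350682 - B{\left(-948 \right)} = 2350682 - \left(-9 - 948\right) = 2350682 - -957 = 2350682 + 957 = 2351639$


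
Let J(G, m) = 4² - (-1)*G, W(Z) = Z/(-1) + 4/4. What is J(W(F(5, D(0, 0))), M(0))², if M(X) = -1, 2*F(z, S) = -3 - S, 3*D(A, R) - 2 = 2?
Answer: 13225/36 ≈ 367.36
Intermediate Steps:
D(A, R) = 4/3 (D(A, R) = ⅔ + (⅓)*2 = ⅔ + ⅔ = 4/3)
F(z, S) = -3/2 - S/2 (F(z, S) = (-3 - S)/2 = -3/2 - S/2)
W(Z) = 1 - Z (W(Z) = Z*(-1) + 4*(¼) = -Z + 1 = 1 - Z)
J(G, m) = 16 + G
J(W(F(5, D(0, 0))), M(0))² = (16 + (1 - (-3/2 - ½*4/3)))² = (16 + (1 - (-3/2 - ⅔)))² = (16 + (1 - 1*(-13/6)))² = (16 + (1 + 13/6))² = (16 + 19/6)² = (115/6)² = 13225/36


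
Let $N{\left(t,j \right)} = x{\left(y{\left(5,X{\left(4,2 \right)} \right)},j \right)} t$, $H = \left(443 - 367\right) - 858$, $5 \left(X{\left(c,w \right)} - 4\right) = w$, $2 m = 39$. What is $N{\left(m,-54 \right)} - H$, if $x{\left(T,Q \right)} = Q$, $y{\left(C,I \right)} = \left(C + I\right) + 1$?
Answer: $-271$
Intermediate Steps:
$m = \frac{39}{2}$ ($m = \frac{1}{2} \cdot 39 = \frac{39}{2} \approx 19.5$)
$X{\left(c,w \right)} = 4 + \frac{w}{5}$
$y{\left(C,I \right)} = 1 + C + I$
$H = -782$ ($H = 76 - 858 = -782$)
$N{\left(t,j \right)} = j t$
$N{\left(m,-54 \right)} - H = \left(-54\right) \frac{39}{2} - -782 = -1053 + 782 = -271$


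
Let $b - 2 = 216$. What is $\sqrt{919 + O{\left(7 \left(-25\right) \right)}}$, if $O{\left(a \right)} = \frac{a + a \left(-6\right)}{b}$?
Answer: $\frac{\sqrt{43865306}}{218} \approx 30.381$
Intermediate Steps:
$b = 218$ ($b = 2 + 216 = 218$)
$O{\left(a \right)} = - \frac{5 a}{218}$ ($O{\left(a \right)} = \frac{a + a \left(-6\right)}{218} = \left(a - 6 a\right) \frac{1}{218} = - 5 a \frac{1}{218} = - \frac{5 a}{218}$)
$\sqrt{919 + O{\left(7 \left(-25\right) \right)}} = \sqrt{919 - \frac{5 \cdot 7 \left(-25\right)}{218}} = \sqrt{919 - - \frac{875}{218}} = \sqrt{919 + \frac{875}{218}} = \sqrt{\frac{201217}{218}} = \frac{\sqrt{43865306}}{218}$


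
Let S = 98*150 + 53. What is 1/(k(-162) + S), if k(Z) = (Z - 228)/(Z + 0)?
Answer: 27/398396 ≈ 6.7772e-5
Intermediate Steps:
S = 14753 (S = 14700 + 53 = 14753)
k(Z) = (-228 + Z)/Z
1/(k(-162) + S) = 1/((-228 - 162)/(-162) + 14753) = 1/(-1/162*(-390) + 14753) = 1/(65/27 + 14753) = 1/(398396/27) = 27/398396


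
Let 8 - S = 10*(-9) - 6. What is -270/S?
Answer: -135/52 ≈ -2.5962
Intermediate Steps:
S = 104 (S = 8 - (10*(-9) - 6) = 8 - (-90 - 6) = 8 - 1*(-96) = 8 + 96 = 104)
-270/S = -270/104 = -270*1/104 = -135/52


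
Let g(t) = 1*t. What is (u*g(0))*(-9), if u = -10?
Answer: 0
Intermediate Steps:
g(t) = t
(u*g(0))*(-9) = -10*0*(-9) = 0*(-9) = 0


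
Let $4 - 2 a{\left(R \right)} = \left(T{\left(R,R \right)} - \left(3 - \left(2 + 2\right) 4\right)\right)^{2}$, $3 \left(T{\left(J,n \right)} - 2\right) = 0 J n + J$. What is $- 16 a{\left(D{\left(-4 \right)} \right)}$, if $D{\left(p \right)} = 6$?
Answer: $2280$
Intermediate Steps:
$T{\left(J,n \right)} = 2 + \frac{J}{3}$ ($T{\left(J,n \right)} = 2 + \frac{0 J n + J}{3} = 2 + \frac{0 n + J}{3} = 2 + \frac{0 + J}{3} = 2 + \frac{J}{3}$)
$a{\left(R \right)} = 2 - \frac{\left(15 + \frac{R}{3}\right)^{2}}{2}$ ($a{\left(R \right)} = 2 - \frac{\left(\left(2 + \frac{R}{3}\right) - \left(3 - \left(2 + 2\right) 4\right)\right)^{2}}{2} = 2 - \frac{\left(\left(2 + \frac{R}{3}\right) + \left(-3 + 4 \cdot 4\right)\right)^{2}}{2} = 2 - \frac{\left(\left(2 + \frac{R}{3}\right) + \left(-3 + 16\right)\right)^{2}}{2} = 2 - \frac{\left(\left(2 + \frac{R}{3}\right) + 13\right)^{2}}{2} = 2 - \frac{\left(15 + \frac{R}{3}\right)^{2}}{2}$)
$- 16 a{\left(D{\left(-4 \right)} \right)} = - 16 \left(2 - \frac{\left(45 + 6\right)^{2}}{18}\right) = - 16 \left(2 - \frac{51^{2}}{18}\right) = - 16 \left(2 - \frac{289}{2}\right) = \left(-16\right) \left(- \frac{285}{2}\right) = 2280$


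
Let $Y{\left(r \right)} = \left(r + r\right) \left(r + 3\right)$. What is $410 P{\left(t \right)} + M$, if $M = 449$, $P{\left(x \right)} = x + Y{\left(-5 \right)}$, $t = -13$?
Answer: $3319$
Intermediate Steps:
$Y{\left(r \right)} = 2 r \left(3 + r\right)$
$P{\left(x \right)} = 20 + x$ ($P{\left(x \right)} = x + 2 \left(-5\right) \left(3 - 5\right) = x + 2 \left(-5\right) \left(-2\right) = x + 20 = 20 + x$)
$410 P{\left(t \right)} + M = 410 \left(20 - 13\right) + 449 = 410 \cdot 7 + 449 = 2870 + 449 = 3319$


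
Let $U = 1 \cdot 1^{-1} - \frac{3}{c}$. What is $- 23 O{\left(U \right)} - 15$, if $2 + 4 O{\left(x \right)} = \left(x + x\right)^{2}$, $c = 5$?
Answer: $- \frac{359}{50} \approx -7.18$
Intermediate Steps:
$U = \frac{2}{5}$ ($U = 1 \cdot 1^{-1} - \frac{3}{5} = 1 \cdot 1 - \frac{3}{5} = 1 - \frac{3}{5} = \frac{2}{5} \approx 0.4$)
$O{\left(x \right)} = - \frac{1}{2} + x^{2}$ ($O{\left(x \right)} = - \frac{1}{2} + \frac{\left(x + x\right)^{2}}{4} = - \frac{1}{2} + \frac{\left(2 x\right)^{2}}{4} = - \frac{1}{2} + \frac{4 x^{2}}{4} = - \frac{1}{2} + x^{2}$)
$- 23 O{\left(U \right)} - 15 = - 23 \left(- \frac{1}{2} + \left(\frac{2}{5}\right)^{2}\right) - 15 = - 23 \left(- \frac{1}{2} + \frac{4}{25}\right) - 15 = \left(-23\right) \left(- \frac{17}{50}\right) - 15 = \frac{391}{50} - 15 = - \frac{359}{50}$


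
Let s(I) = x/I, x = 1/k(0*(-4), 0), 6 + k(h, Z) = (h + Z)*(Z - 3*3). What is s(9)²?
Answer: 1/2916 ≈ 0.00034294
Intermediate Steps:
k(h, Z) = -6 + (-9 + Z)*(Z + h) (k(h, Z) = -6 + (h + Z)*(Z - 3*3) = -6 + (Z + h)*(Z - 9) = -6 + (Z + h)*(-9 + Z) = -6 + (-9 + Z)*(Z + h))
x = -⅙ (x = 1/(-6 + 0² - 9*0 - 0*(-4) + 0*(0*(-4))) = 1/(-6 + 0 + 0 - 9*0 + 0*0) = 1/(-6 + 0 + 0 + 0 + 0) = 1/(-6) = -⅙ ≈ -0.16667)
s(I) = -1/(6*I)
s(9)² = (-⅙/9)² = (-⅙*⅑)² = (-1/54)² = 1/2916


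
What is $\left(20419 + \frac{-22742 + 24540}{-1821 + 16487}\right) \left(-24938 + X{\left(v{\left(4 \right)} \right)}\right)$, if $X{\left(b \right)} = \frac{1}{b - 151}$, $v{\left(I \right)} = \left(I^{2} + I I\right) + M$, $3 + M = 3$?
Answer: $- \frac{444352358866398}{872627} \approx -5.0921 \cdot 10^{8}$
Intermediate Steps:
$M = 0$ ($M = -3 + 3 = 0$)
$v{\left(I \right)} = 2 I^{2}$ ($v{\left(I \right)} = \left(I^{2} + I I\right) + 0 = \left(I^{2} + I^{2}\right) + 0 = 2 I^{2} + 0 = 2 I^{2}$)
$X{\left(b \right)} = \frac{1}{-151 + b}$
$\left(20419 + \frac{-22742 + 24540}{-1821 + 16487}\right) \left(-24938 + X{\left(v{\left(4 \right)} \right)}\right) = \left(20419 + \frac{-22742 + 24540}{-1821 + 16487}\right) \left(-24938 + \frac{1}{-151 + 2 \cdot 4^{2}}\right) = \left(20419 + \frac{1798}{14666}\right) \left(-24938 + \frac{1}{-151 + 2 \cdot 16}\right) = \left(20419 + 1798 \cdot \frac{1}{14666}\right) \left(-24938 + \frac{1}{-151 + 32}\right) = \left(20419 + \frac{899}{7333}\right) \left(-24938 + \frac{1}{-119}\right) = \frac{149733426 \left(-24938 - \frac{1}{119}\right)}{7333} = \frac{149733426}{7333} \left(- \frac{2967623}{119}\right) = - \frac{444352358866398}{872627}$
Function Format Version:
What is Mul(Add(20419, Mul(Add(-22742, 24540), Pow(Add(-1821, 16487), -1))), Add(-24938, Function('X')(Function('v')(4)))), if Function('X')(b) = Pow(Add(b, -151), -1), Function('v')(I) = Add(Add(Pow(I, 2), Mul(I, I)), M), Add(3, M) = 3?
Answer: Rational(-444352358866398, 872627) ≈ -5.0921e+8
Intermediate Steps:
M = 0 (M = Add(-3, 3) = 0)
Function('v')(I) = Mul(2, Pow(I, 2)) (Function('v')(I) = Add(Add(Pow(I, 2), Mul(I, I)), 0) = Add(Add(Pow(I, 2), Pow(I, 2)), 0) = Add(Mul(2, Pow(I, 2)), 0) = Mul(2, Pow(I, 2)))
Function('X')(b) = Pow(Add(-151, b), -1)
Mul(Add(20419, Mul(Add(-22742, 24540), Pow(Add(-1821, 16487), -1))), Add(-24938, Function('X')(Function('v')(4)))) = Mul(Add(20419, Mul(Add(-22742, 24540), Pow(Add(-1821, 16487), -1))), Add(-24938, Pow(Add(-151, Mul(2, Pow(4, 2))), -1))) = Mul(Add(20419, Mul(1798, Pow(14666, -1))), Add(-24938, Pow(Add(-151, Mul(2, 16)), -1))) = Mul(Add(20419, Mul(1798, Rational(1, 14666))), Add(-24938, Pow(Add(-151, 32), -1))) = Mul(Add(20419, Rational(899, 7333)), Add(-24938, Pow(-119, -1))) = Mul(Rational(149733426, 7333), Add(-24938, Rational(-1, 119))) = Mul(Rational(149733426, 7333), Rational(-2967623, 119)) = Rational(-444352358866398, 872627)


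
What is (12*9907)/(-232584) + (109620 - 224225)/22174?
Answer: -610237982/107444117 ≈ -5.6796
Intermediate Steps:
(12*9907)/(-232584) + (109620 - 224225)/22174 = 118884*(-1/232584) - 114605*1/22174 = -9907/19382 - 114605/22174 = -610237982/107444117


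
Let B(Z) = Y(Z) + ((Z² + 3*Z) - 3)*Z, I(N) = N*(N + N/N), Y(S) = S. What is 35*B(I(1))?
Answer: 560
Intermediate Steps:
I(N) = N*(1 + N) (I(N) = N*(N + 1) = N*(1 + N))
B(Z) = Z + Z*(-3 + Z² + 3*Z) (B(Z) = Z + ((Z² + 3*Z) - 3)*Z = Z + (-3 + Z² + 3*Z)*Z = Z + Z*(-3 + Z² + 3*Z))
35*B(I(1)) = 35*((1*(1 + 1))*(-2 + (1*(1 + 1))² + 3*(1*(1 + 1)))) = 35*((1*2)*(-2 + (1*2)² + 3*(1*2))) = 35*(2*(-2 + 2² + 3*2)) = 35*(2*(-2 + 4 + 6)) = 35*(2*8) = 35*16 = 560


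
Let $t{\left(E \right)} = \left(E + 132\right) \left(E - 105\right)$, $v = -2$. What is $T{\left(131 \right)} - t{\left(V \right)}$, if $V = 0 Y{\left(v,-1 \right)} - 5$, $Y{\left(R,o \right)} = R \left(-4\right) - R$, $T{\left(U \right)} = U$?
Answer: $14101$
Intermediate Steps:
$Y{\left(R,o \right)} = - 5 R$ ($Y{\left(R,o \right)} = - 4 R - R = - 5 R$)
$V = -5$ ($V = 0 \left(\left(-5\right) \left(-2\right)\right) - 5 = 0 \cdot 10 - 5 = 0 - 5 = -5$)
$t{\left(E \right)} = \left(-105 + E\right) \left(132 + E\right)$ ($t{\left(E \right)} = \left(132 + E\right) \left(-105 + E\right) = \left(-105 + E\right) \left(132 + E\right)$)
$T{\left(131 \right)} - t{\left(V \right)} = 131 - \left(-13860 + \left(-5\right)^{2} + 27 \left(-5\right)\right) = 131 - \left(-13860 + 25 - 135\right) = 131 - -13970 = 131 + 13970 = 14101$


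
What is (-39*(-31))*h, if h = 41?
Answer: 49569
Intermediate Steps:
(-39*(-31))*h = -39*(-31)*41 = 1209*41 = 49569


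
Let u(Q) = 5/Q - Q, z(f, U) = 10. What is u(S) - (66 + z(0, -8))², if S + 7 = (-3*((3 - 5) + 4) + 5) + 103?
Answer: -111548/19 ≈ -5870.9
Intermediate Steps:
S = 95 (S = -7 + ((-3*((3 - 5) + 4) + 5) + 103) = -7 + ((-3*(-2 + 4) + 5) + 103) = -7 + ((-3*2 + 5) + 103) = -7 + ((-6 + 5) + 103) = -7 + (-1 + 103) = -7 + 102 = 95)
u(Q) = -Q + 5/Q
u(S) - (66 + z(0, -8))² = (-1*95 + 5/95) - (66 + 10)² = (-95 + 5*(1/95)) - 1*76² = (-95 + 1/19) - 1*5776 = -1804/19 - 5776 = -111548/19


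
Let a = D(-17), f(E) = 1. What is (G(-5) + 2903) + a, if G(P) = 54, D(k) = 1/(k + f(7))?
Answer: 47311/16 ≈ 2956.9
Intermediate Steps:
D(k) = 1/(1 + k) (D(k) = 1/(k + 1) = 1/(1 + k))
a = -1/16 (a = 1/(1 - 17) = 1/(-16) = -1/16 ≈ -0.062500)
(G(-5) + 2903) + a = (54 + 2903) - 1/16 = 2957 - 1/16 = 47311/16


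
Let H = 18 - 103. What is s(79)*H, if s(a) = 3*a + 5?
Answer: -20570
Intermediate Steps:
s(a) = 5 + 3*a
H = -85
s(79)*H = (5 + 3*79)*(-85) = (5 + 237)*(-85) = 242*(-85) = -20570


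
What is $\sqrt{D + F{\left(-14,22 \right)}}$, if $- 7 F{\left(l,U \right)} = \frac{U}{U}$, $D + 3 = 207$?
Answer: $\frac{\sqrt{9989}}{7} \approx 14.278$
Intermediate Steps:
$D = 204$ ($D = -3 + 207 = 204$)
$F{\left(l,U \right)} = - \frac{1}{7}$ ($F{\left(l,U \right)} = - \frac{U \frac{1}{U}}{7} = \left(- \frac{1}{7}\right) 1 = - \frac{1}{7}$)
$\sqrt{D + F{\left(-14,22 \right)}} = \sqrt{204 - \frac{1}{7}} = \sqrt{\frac{1427}{7}} = \frac{\sqrt{9989}}{7}$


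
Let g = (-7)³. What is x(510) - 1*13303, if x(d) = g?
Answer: -13646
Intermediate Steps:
g = -343
x(d) = -343
x(510) - 1*13303 = -343 - 1*13303 = -343 - 13303 = -13646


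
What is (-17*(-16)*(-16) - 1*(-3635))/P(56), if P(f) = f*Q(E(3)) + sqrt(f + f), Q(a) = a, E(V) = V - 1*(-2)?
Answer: -1195/466 + 239*sqrt(7)/6524 ≈ -2.4675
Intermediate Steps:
E(V) = 2 + V (E(V) = V + 2 = 2 + V)
P(f) = 5*f + sqrt(2)*sqrt(f) (P(f) = f*(2 + 3) + sqrt(f + f) = f*5 + sqrt(2*f) = 5*f + sqrt(2)*sqrt(f))
(-17*(-16)*(-16) - 1*(-3635))/P(56) = (-17*(-16)*(-16) - 1*(-3635))/(5*56 + sqrt(2)*sqrt(56)) = (272*(-16) + 3635)/(280 + sqrt(2)*(2*sqrt(14))) = (-4352 + 3635)/(280 + 4*sqrt(7)) = -717/(280 + 4*sqrt(7))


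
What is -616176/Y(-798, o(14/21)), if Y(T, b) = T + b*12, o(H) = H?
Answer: 308088/395 ≈ 779.97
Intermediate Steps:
Y(T, b) = T + 12*b
-616176/Y(-798, o(14/21)) = -616176/(-798 + 12*(14/21)) = -616176/(-798 + 12*(14*(1/21))) = -616176/(-798 + 12*(⅔)) = -616176/(-798 + 8) = -616176/(-790) = -616176*(-1/790) = 308088/395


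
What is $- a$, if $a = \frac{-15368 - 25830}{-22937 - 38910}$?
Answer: $- \frac{41198}{61847} \approx -0.66613$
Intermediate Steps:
$a = \frac{41198}{61847}$ ($a = - \frac{41198}{-61847} = \left(-41198\right) \left(- \frac{1}{61847}\right) = \frac{41198}{61847} \approx 0.66613$)
$- a = \left(-1\right) \frac{41198}{61847} = - \frac{41198}{61847}$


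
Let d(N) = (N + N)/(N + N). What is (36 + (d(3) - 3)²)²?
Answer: 1600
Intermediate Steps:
d(N) = 1 (d(N) = (2*N)/((2*N)) = (2*N)*(1/(2*N)) = 1)
(36 + (d(3) - 3)²)² = (36 + (1 - 3)²)² = (36 + (-2)²)² = (36 + 4)² = 40² = 1600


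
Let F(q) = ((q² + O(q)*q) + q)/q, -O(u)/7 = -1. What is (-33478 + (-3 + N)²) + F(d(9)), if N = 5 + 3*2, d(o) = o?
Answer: -33397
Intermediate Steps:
O(u) = 7 (O(u) = -7*(-1) = 7)
N = 11 (N = 5 + 6 = 11)
F(q) = (q² + 8*q)/q (F(q) = ((q² + 7*q) + q)/q = (q² + 8*q)/q)
(-33478 + (-3 + N)²) + F(d(9)) = (-33478 + (-3 + 11)²) + (8 + 9) = (-33478 + 8²) + 17 = (-33478 + 64) + 17 = -33414 + 17 = -33397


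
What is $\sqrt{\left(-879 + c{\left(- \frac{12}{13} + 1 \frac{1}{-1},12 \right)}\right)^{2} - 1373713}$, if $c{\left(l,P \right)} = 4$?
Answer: $2 i \sqrt{152022} \approx 779.8 i$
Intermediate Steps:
$\sqrt{\left(-879 + c{\left(- \frac{12}{13} + 1 \frac{1}{-1},12 \right)}\right)^{2} - 1373713} = \sqrt{\left(-879 + 4\right)^{2} - 1373713} = \sqrt{\left(-875\right)^{2} - 1373713} = \sqrt{765625 - 1373713} = \sqrt{-608088} = 2 i \sqrt{152022}$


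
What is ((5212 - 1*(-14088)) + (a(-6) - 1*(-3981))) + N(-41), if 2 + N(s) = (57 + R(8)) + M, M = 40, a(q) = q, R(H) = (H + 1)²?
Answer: 23451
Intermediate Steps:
R(H) = (1 + H)²
N(s) = 176 (N(s) = -2 + ((57 + (1 + 8)²) + 40) = -2 + ((57 + 9²) + 40) = -2 + ((57 + 81) + 40) = -2 + (138 + 40) = -2 + 178 = 176)
((5212 - 1*(-14088)) + (a(-6) - 1*(-3981))) + N(-41) = ((5212 - 1*(-14088)) + (-6 - 1*(-3981))) + 176 = ((5212 + 14088) + (-6 + 3981)) + 176 = (19300 + 3975) + 176 = 23275 + 176 = 23451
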